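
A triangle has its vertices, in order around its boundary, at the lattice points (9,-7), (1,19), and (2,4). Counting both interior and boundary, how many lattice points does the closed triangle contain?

50

The shoelace formula gives twice the area as |[9·19 − 1·(-7)] + [1·4 − 2·19] + [2·(-7) − 9·4]| = 94, so the area is 47.
Along each edge there are gcd(|Δx|,|Δy|)+1 lattice points, so counting each shared vertex once the boundary has gcd(8,26) + gcd(1,15) + gcd(7,11) = 2+1+1 = 4.
Pick's theorem gives I = A − B/2 + 1 = 47 − 4/2 + 1 = 46, so the closed region contains I + B = 46 + 4 = 50 lattice points.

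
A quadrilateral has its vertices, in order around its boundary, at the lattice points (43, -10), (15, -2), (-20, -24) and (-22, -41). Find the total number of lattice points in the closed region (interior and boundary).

By the shoelace formula, twice the signed area is |(43·(-2) − 15·(-10)) + (15·(-24) − (-20)·(-2)) + ((-20)·(-41) − (-22)·(-24)) + ((-22)·(-10) − 43·(-41))| = 1939, so the area is 969.5.
Summing gcd(|Δx|,|Δy|) over the edges gives the boundary count: gcd(28,8) + gcd(35,22) + gcd(2,17) + gcd(65,31) = 4+1+1+1 = 7.
Pick's theorem gives I = A − B/2 + 1 = 969.5 − 7/2 + 1 = 967, so the closed region contains I + B = 967 + 7 = 974 lattice points.

974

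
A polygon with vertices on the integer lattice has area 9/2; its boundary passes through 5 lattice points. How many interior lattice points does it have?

3

From Pick's theorem, I = A − B/2 + 1 = 9/2 − 5/2 + 1 = 3.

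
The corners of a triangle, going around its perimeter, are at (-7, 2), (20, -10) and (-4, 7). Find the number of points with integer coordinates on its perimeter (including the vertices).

Along each edge there are gcd(|Δx|,|Δy|)+1 lattice points, so counting each shared vertex once the boundary has gcd(27,12) + gcd(24,17) + gcd(3,5) = 3+1+1 = 5.

5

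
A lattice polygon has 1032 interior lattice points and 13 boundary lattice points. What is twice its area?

2075

Pick's theorem states A = I + B/2 − 1, so A = 1032 + 13/2 − 1 = 2075/2.
Hence 2A = 2075.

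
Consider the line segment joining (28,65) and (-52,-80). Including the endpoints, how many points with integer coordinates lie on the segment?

The number of lattice points on a segment between lattice points is gcd(|Δx|,|Δy|) + 1 = gcd(80,145) + 1 = 5 + 1 = 6.

6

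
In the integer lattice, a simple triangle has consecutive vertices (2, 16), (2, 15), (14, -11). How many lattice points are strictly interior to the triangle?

By the shoelace formula, twice the signed area is |[2·15 − 2·16] + [2·(-11) − 14·15] + [14·16 − 2·(-11)]| = 12, so the area is 6.
Summing gcd(|Δx|,|Δy|) over the edges gives the boundary count: gcd(0,1) + gcd(12,26) + gcd(12,27) = 1+2+3 = 6.
Pick's theorem gives I = A − B/2 + 1 = 6 − 6/2 + 1 = 4.

4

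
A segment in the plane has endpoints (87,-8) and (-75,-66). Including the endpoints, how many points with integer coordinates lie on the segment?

The number of lattice points on a segment between lattice points is gcd(|Δx|,|Δy|) + 1 = gcd(162,58) + 1 = 2 + 1 = 3.

3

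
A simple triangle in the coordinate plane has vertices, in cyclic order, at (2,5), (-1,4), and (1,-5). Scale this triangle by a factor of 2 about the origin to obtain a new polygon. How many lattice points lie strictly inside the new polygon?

56

By the shoelace formula, twice the signed area is |(2·4 − (-1)·5) + ((-1)·(-5) − 1·4) + (1·5 − 2·(-5))| = 29, so the area is 29/2.
Along each edge there are gcd(|Δx|,|Δy|)+1 lattice points, so counting each shared vertex once the boundary has gcd(3,1) + gcd(2,9) + gcd(1,10) = 1+1+1 = 3.
Scaling by 2 multiplies the area by 2² = 4 (so the new area is 58) and multiplies the boundary lattice-point count by 2, giving 6.
By Pick's theorem, the interior count of the dilated polygon is 58 − 6/2 + 1 = 56.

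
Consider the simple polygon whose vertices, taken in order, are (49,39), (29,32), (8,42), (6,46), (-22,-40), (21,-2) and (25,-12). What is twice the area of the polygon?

Using the shoelace formula, 2A = |(49·32 − 29·39) + (29·42 − 8·32) + (8·46 − 6·42) + (6·(-40) − (-22)·46) + ((-22)·(-2) − 21·(-40)) + (21·(-12) − 25·(-2)) + (25·39 − 49·(-12))| = 4532, so the area is 2266.

4532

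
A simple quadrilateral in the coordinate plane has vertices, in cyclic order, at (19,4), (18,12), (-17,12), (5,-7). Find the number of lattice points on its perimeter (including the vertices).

Summing gcd(|Δx|,|Δy|) over the edges gives the boundary count: gcd(1,8) + gcd(35,0) + gcd(22,19) + gcd(14,11) = 1+35+1+1 = 38.

38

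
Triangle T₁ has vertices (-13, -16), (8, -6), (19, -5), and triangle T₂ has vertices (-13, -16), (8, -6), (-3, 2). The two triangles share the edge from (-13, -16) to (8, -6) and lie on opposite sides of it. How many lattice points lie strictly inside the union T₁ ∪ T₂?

The union is the simple quadrilateral with vertices (-13, -16), (19, -5), (8, -6), (-3, 2) in order.
By the shoelace formula, twice the signed area is |((-13)·(-5) − 19·(-16)) + (19·(-6) − 8·(-5)) + (8·2 − (-3)·(-6)) + ((-3)·(-16) − (-13)·2)| = 367, so the area is 367/2.
The number of boundary lattice points is Σ gcd(|Δx|,|Δy|) = gcd(32,11) + gcd(11,1) + gcd(11,8) + gcd(10,18) = 1+1+1+2 = 5.
By Pick's theorem I = A − B/2 + 1 = 367/2 − 5/2 + 1 = 182.

182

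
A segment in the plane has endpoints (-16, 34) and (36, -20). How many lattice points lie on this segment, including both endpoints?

3

The number of lattice points on a segment between lattice points is gcd(|Δx|,|Δy|) + 1 = gcd(52,54) + 1 = 2 + 1 = 3.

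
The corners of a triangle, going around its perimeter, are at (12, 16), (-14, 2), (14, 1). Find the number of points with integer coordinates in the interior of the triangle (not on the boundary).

208

The shoelace formula gives twice the area as |[12·2 − (-14)·16] + [(-14)·1 − 14·2] + [14·16 − 12·1]| = 418, so the area is 209.
Summing gcd(|Δx|,|Δy|) over the edges gives the boundary count: gcd(26,14) + gcd(28,1) + gcd(2,15) = 2+1+1 = 4.
By Pick's theorem A = I + B/2 − 1, so I = 209 − 4/2 + 1 = 208.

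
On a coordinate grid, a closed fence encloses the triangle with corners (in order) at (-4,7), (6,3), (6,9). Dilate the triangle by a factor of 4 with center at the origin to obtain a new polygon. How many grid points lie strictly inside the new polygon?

461

Using the shoelace formula, 2A = |[(-4)·3 − 6·7] + [6·9 − 6·3] + [6·7 − (-4)·9]| = 60, so the area is 30.
Along each edge there are gcd(|Δx|,|Δy|)+1 lattice points, so counting each shared vertex once the boundary has gcd(10,4) + gcd(0,6) + gcd(10,2) = 2+6+2 = 10.
Scaling by 4 multiplies the area by 4² = 16 (so the new area is 480) and multiplies the boundary lattice-point count by 4, giving 40.
By Pick's theorem, the interior count of the dilated polygon is 480 − 40/2 + 1 = 461.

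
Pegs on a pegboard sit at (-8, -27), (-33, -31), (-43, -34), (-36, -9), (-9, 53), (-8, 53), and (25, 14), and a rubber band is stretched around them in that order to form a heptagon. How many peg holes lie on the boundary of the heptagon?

The number of boundary lattice points is Σ gcd(|Δx|,|Δy|) = gcd(25,4) + gcd(10,3) + gcd(7,25) + gcd(27,62) + gcd(1,0) + gcd(33,39) + gcd(33,41) = 1+1+1+1+1+3+1 = 9.

9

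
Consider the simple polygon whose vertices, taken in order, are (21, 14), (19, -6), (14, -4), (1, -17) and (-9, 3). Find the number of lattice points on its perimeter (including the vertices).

27

The number of boundary lattice points is Σ gcd(|Δx|,|Δy|) = gcd(2,20) + gcd(5,2) + gcd(13,13) + gcd(10,20) + gcd(30,11) = 2+1+13+10+1 = 27.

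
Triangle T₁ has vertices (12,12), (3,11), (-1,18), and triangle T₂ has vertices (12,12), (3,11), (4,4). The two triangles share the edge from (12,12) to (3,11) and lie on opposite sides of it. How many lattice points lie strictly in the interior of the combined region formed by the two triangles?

61

The union is the simple quadrilateral with vertices (12,12), (-1,18), (3,11), (4,4) in order.
Using the shoelace formula, 2A = |(12·18 − (-1)·12) + ((-1)·11 − 3·18) + (3·4 − 4·11) + (4·12 − 12·4)| = 131, so the area is 65.5.
Summing gcd(|Δx|,|Δy|) over the edges gives the boundary count: gcd(13,6) + gcd(4,7) + gcd(1,7) + gcd(8,8) = 1+1+1+8 = 11.
By Pick's theorem I = A − B/2 + 1 = 65.5 − 11/2 + 1 = 61.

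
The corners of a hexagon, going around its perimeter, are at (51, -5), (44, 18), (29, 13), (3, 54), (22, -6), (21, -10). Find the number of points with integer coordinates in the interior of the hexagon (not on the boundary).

904

By the shoelace formula, twice the signed area is |(51·18 − 44·(-5)) + (44·13 − 29·18) + (29·54 − 3·13) + (3·(-6) − 22·54) + (22·(-10) − 21·(-6)) + (21·(-5) − 51·(-10))| = 1820, so the area is 910.
Summing gcd(|Δx|,|Δy|) over the edges gives the boundary count: gcd(7,23) + gcd(15,5) + gcd(26,41) + gcd(19,60) + gcd(1,4) + gcd(30,5) = 1+5+1+1+1+5 = 14.
Pick's theorem gives I = A − B/2 + 1 = 910 − 14/2 + 1 = 904.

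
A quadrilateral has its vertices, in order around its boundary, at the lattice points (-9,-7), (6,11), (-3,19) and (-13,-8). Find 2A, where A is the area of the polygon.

380

By the shoelace formula, twice the signed area is |[(-9)·11 − 6·(-7)] + [6·19 − (-3)·11] + [(-3)·(-8) − (-13)·19] + [(-13)·(-7) − (-9)·(-8)]| = 380, so the area is 190.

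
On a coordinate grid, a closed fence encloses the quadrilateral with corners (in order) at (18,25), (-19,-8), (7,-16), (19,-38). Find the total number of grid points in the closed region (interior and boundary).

948

Using the shoelace formula, 2A = |(18·(-8) − (-19)·25) + ((-19)·(-16) − 7·(-8)) + (7·(-38) − 19·(-16)) + (19·25 − 18·(-38))| = 1888, so the area is 944.
Summing gcd(|Δx|,|Δy|) over the edges gives the boundary count: gcd(37,33) + gcd(26,8) + gcd(12,22) + gcd(1,63) = 1+2+2+1 = 6.
Pick's theorem gives I = A − B/2 + 1 = 944 − 6/2 + 1 = 942, so the closed region contains I + B = 942 + 6 = 948 lattice points.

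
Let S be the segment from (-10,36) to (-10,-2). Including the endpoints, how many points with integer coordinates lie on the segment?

The number of lattice points on a segment between lattice points is gcd(|Δx|,|Δy|) + 1 = gcd(0,38) + 1 = 38 + 1 = 39.

39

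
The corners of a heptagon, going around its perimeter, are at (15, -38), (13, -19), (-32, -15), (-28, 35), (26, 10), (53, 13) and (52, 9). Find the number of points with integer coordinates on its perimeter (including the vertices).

Along each edge there are gcd(|Δx|,|Δy|)+1 lattice points, so counting each shared vertex once the boundary has gcd(2,19) + gcd(45,4) + gcd(4,50) + gcd(54,25) + gcd(27,3) + gcd(1,4) + gcd(37,47) = 1+1+2+1+3+1+1 = 10.

10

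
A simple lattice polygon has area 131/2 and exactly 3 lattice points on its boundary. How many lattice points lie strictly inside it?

From Pick's theorem, I = A − B/2 + 1 = 131/2 − 3/2 + 1 = 65.

65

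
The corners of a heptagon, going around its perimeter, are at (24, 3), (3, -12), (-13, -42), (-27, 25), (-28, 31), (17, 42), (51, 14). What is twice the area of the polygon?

5965

By the shoelace formula, twice the signed area is |[24·(-12) − 3·3] + [3·(-42) − (-13)·(-12)] + [(-13)·25 − (-27)·(-42)] + [(-27)·31 − (-28)·25] + [(-28)·42 − 17·31] + [17·14 − 51·42] + [51·3 − 24·14]| = 5965, so the area is 5965/2.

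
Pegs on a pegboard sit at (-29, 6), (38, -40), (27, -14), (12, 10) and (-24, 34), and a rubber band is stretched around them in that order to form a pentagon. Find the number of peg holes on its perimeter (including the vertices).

The number of boundary lattice points is Σ gcd(|Δx|,|Δy|) = gcd(67,46) + gcd(11,26) + gcd(15,24) + gcd(36,24) + gcd(5,28) = 1+1+3+12+1 = 18.

18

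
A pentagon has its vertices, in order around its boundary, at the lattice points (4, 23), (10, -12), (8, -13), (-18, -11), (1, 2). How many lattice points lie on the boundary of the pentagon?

Along each edge there are gcd(|Δx|,|Δy|)+1 lattice points, so counting each shared vertex once the boundary has gcd(6,35) + gcd(2,1) + gcd(26,2) + gcd(19,13) + gcd(3,21) = 1+1+2+1+3 = 8.

8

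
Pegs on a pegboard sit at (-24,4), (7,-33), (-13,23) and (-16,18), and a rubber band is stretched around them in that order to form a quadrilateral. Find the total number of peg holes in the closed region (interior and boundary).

504

Using the shoelace formula, 2A = |((-24)·(-33) − 7·4) + (7·23 − (-13)·(-33)) + ((-13)·18 − (-16)·23) + ((-16)·4 − (-24)·18)| = 998, so the area is 499.
Along each edge there are gcd(|Δx|,|Δy|)+1 lattice points, so counting each shared vertex once the boundary has gcd(31,37) + gcd(20,56) + gcd(3,5) + gcd(8,14) = 1+4+1+2 = 8.
Pick's theorem gives I = A − B/2 + 1 = 499 − 8/2 + 1 = 496, so the closed region contains I + B = 496 + 8 = 504 lattice points.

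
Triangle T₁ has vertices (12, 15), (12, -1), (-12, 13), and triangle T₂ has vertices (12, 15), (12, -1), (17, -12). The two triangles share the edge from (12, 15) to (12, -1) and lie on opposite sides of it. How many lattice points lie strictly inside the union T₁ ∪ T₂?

The union is the simple quadrilateral with vertices (12, 15), (-12, 13), (12, -1), (17, -12) in order.
The shoelace formula gives twice the area as |[12·13 − (-12)·15] + [(-12)·(-1) − 12·13] + [12·(-12) − 17·(-1)] + [17·15 − 12·(-12)]| = 464, so the area is 232.
The number of boundary lattice points is Σ gcd(|Δx|,|Δy|) = gcd(24,2) + gcd(24,14) + gcd(5,11) + gcd(5,27) = 2+2+1+1 = 6.
By Pick's theorem I = A − B/2 + 1 = 232 − 6/2 + 1 = 230.

230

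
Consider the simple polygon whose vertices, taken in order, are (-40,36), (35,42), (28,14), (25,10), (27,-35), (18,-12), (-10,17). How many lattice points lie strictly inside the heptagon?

2008

Using the shoelace formula, 2A = |[(-40)·42 − 35·36] + [35·14 − 28·42] + [28·10 − 25·14] + [25·(-35) − 27·10] + [27·(-12) − 18·(-35)] + [18·17 − (-10)·(-12)] + [(-10)·36 − (-40)·17]| = 4029, so the area is 4029/2.
The number of boundary lattice points is Σ gcd(|Δx|,|Δy|) = gcd(75,6) + gcd(7,28) + gcd(3,4) + gcd(2,45) + gcd(9,23) + gcd(28,29) + gcd(30,19) = 3+7+1+1+1+1+1 = 15.
Pick's theorem gives I = A − B/2 + 1 = 4029/2 − 15/2 + 1 = 2008.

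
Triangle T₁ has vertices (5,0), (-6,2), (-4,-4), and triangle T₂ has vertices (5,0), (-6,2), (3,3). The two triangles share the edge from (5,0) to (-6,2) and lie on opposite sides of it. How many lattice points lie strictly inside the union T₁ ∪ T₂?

44

The union is the simple quadrilateral with vertices (5,0), (-4,-4), (-6,2), (3,3) in order.
Using the shoelace formula, 2A = |(5·(-4) − (-4)·0) + ((-4)·2 − (-6)·(-4)) + ((-6)·3 − 3·2) + (3·0 − 5·3)| = 91, so the area is 45.5.
Summing gcd(|Δx|,|Δy|) over the edges gives the boundary count: gcd(9,4) + gcd(2,6) + gcd(9,1) + gcd(2,3) = 1+2+1+1 = 5.
By Pick's theorem I = A − B/2 + 1 = 45.5 − 5/2 + 1 = 44.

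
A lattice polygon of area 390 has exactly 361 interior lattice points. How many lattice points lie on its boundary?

Pick's theorem gives A = I + B/2 − 1, so B = 2(A − I + 1) = 2(390 − 361 + 1) = 60.

60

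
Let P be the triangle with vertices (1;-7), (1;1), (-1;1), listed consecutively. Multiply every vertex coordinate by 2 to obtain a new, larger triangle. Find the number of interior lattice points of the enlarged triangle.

21

By the shoelace formula, twice the signed area is |(1·1 − 1·(-7)) + (1·1 − (-1)·1) + ((-1)·(-7) − 1·1)| = 16, so the area is 8.
Along each edge there are gcd(|Δx|,|Δy|)+1 lattice points, so counting each shared vertex once the boundary has gcd(0,8) + gcd(2,0) + gcd(2,8) = 8+2+2 = 12.
Scaling by 2 multiplies the area by 2² = 4 (so the new area is 32) and multiplies the boundary lattice-point count by 2, giving 24.
By Pick's theorem, the interior count of the dilated polygon is 32 − 24/2 + 1 = 21.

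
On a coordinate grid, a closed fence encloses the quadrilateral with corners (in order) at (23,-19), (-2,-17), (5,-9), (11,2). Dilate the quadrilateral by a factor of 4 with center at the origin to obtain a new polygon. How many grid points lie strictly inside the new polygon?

Using the shoelace formula, 2A = |(23·(-17) − (-2)·(-19)) + ((-2)·(-9) − 5·(-17)) + (5·2 − 11·(-9)) + (11·(-19) − 23·2)| = 472, so the area is 236.
Summing gcd(|Δx|,|Δy|) over the edges gives the boundary count: gcd(25,2) + gcd(7,8) + gcd(6,11) + gcd(12,21) = 1+1+1+3 = 6.
Scaling by 4 multiplies the area by 4² = 16 (so the new area is 3776) and multiplies the boundary lattice-point count by 4, giving 24.
By Pick's theorem, the interior count of the dilated polygon is 3776 − 24/2 + 1 = 3765.

3765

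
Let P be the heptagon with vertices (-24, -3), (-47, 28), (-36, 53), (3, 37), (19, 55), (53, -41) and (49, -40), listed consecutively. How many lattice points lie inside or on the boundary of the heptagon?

4624

Using the shoelace formula, 2A = |((-24)·28 − (-47)·(-3)) + ((-47)·53 − (-36)·28) + ((-36)·37 − 3·53) + (3·55 − 19·37) + (19·(-41) − 53·55) + (53·(-40) − 49·(-41)) + (49·(-3) − (-24)·(-40))| = 9237, so the area is 9237/2.
Summing gcd(|Δx|,|Δy|) over the edges gives the boundary count: gcd(23,31) + gcd(11,25) + gcd(39,16) + gcd(16,18) + gcd(34,96) + gcd(4,1) + gcd(73,37) = 1+1+1+2+2+1+1 = 9.
Pick's theorem gives I = A − B/2 + 1 = 9237/2 − 9/2 + 1 = 4615, so the closed region contains I + B = 4615 + 9 = 4624 lattice points.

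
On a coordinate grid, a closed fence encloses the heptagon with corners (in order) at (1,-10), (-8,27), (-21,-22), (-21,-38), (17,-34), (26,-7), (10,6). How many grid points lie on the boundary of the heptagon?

31

Along each edge there are gcd(|Δx|,|Δy|)+1 lattice points, so counting each shared vertex once the boundary has gcd(9,37) + gcd(13,49) + gcd(0,16) + gcd(38,4) + gcd(9,27) + gcd(16,13) + gcd(9,16) = 1+1+16+2+9+1+1 = 31.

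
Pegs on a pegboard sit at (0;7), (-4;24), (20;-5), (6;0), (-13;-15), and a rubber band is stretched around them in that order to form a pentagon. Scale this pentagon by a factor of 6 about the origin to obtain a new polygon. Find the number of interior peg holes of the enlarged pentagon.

10480

Using the shoelace formula, 2A = |[0·24 − (-4)·7] + [(-4)·(-5) − 20·24] + [20·0 − 6·(-5)] + [6·(-15) − (-13)·0] + [(-13)·7 − 0·(-15)]| = 583, so the area is 583/2.
Summing gcd(|Δx|,|Δy|) over the edges gives the boundary count: gcd(4,17) + gcd(24,29) + gcd(14,5) + gcd(19,15) + gcd(13,22) = 1+1+1+1+1 = 5.
Scaling by 6 multiplies the area by 6² = 36 (so the new area is 10494) and multiplies the boundary lattice-point count by 6, giving 30.
By Pick's theorem, the interior count of the dilated polygon is 10494 − 30/2 + 1 = 10480.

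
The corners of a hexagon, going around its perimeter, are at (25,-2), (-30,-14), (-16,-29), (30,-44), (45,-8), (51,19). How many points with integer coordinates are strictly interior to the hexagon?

By the shoelace formula, twice the signed area is |(25·(-14) − (-30)·(-2)) + ((-30)·(-29) − (-16)·(-14)) + ((-16)·(-44) − 30·(-29)) + (30·(-8) − 45·(-44)) + (45·19 − 51·(-8)) + (51·(-2) − 25·19)| = 4236, so the area is 2118.
Along each edge there are gcd(|Δx|,|Δy|)+1 lattice points, so counting each shared vertex once the boundary has gcd(55,12) + gcd(14,15) + gcd(46,15) + gcd(15,36) + gcd(6,27) + gcd(26,21) = 1+1+1+3+3+1 = 10.
Pick's theorem gives I = A − B/2 + 1 = 2118 − 10/2 + 1 = 2114.

2114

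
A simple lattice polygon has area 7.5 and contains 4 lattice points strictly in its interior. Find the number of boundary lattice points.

Pick's theorem gives A = I + B/2 − 1, so B = 2(A − I + 1) = 2(7.5 − 4 + 1) = 9.

9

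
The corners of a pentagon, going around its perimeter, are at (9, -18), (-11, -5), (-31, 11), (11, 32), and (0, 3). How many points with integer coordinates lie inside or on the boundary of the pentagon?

829

The shoelace formula gives twice the area as |(9·(-5) − (-11)·(-18)) + ((-11)·11 − (-31)·(-5)) + ((-31)·32 − 11·11) + (11·3 − 0·32) + (0·(-18) − 9·3)| = 1626, so the area is 813.
Summing gcd(|Δx|,|Δy|) over the edges gives the boundary count: gcd(20,13) + gcd(20,16) + gcd(42,21) + gcd(11,29) + gcd(9,21) = 1+4+21+1+3 = 30.
Pick's theorem gives I = A − B/2 + 1 = 813 − 30/2 + 1 = 799, so the closed region contains I + B = 799 + 30 = 829 lattice points.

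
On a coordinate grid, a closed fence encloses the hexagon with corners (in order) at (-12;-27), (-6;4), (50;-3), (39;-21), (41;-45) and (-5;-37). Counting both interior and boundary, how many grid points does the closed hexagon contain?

The shoelace formula gives twice the area as |[(-12)·4 − (-6)·(-27)] + [(-6)·(-3) − 50·4] + [50·(-21) − 39·(-3)] + [39·(-45) − 41·(-21)] + [41·(-37) − (-5)·(-45)] + [(-5)·(-27) − (-12)·(-37)]| = 4270, so the area is 2135.
Along each edge there are gcd(|Δx|,|Δy|)+1 lattice points, so counting each shared vertex once the boundary has gcd(6,31) + gcd(56,7) + gcd(11,18) + gcd(2,24) + gcd(46,8) + gcd(7,10) = 1+7+1+2+2+1 = 14.
Pick's theorem gives I = A − B/2 + 1 = 2135 − 14/2 + 1 = 2129, so the closed region contains I + B = 2129 + 14 = 2143 lattice points.

2143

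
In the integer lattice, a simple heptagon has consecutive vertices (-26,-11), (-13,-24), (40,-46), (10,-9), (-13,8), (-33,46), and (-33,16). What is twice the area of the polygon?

3537

By the shoelace formula, twice the signed area is |[(-26)·(-24) − (-13)·(-11)] + [(-13)·(-46) − 40·(-24)] + [40·(-9) − 10·(-46)] + [10·8 − (-13)·(-9)] + [(-13)·46 − (-33)·8] + [(-33)·16 − (-33)·46] + [(-33)·(-11) − (-26)·16]| = 3537, so the area is 3537/2.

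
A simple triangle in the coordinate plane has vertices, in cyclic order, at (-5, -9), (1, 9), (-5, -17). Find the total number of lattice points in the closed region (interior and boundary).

By the shoelace formula, twice the signed area is |((-5)·9 − 1·(-9)) + (1·(-17) − (-5)·9) + ((-5)·(-9) − (-5)·(-17))| = 48, so the area is 24.
Along each edge there are gcd(|Δx|,|Δy|)+1 lattice points, so counting each shared vertex once the boundary has gcd(6,18) + gcd(6,26) + gcd(0,8) = 6+2+8 = 16.
Pick's theorem gives I = A − B/2 + 1 = 24 − 16/2 + 1 = 17, so the closed region contains I + B = 17 + 16 = 33 lattice points.

33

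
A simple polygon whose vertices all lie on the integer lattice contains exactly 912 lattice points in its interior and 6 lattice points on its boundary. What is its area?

Pick's theorem states A = I + B/2 − 1, so A = 912 + 6/2 − 1 = 914.

914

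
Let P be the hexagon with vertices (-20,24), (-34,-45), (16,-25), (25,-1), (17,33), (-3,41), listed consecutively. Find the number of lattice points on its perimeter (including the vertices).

37

Along each edge there are gcd(|Δx|,|Δy|)+1 lattice points, so counting each shared vertex once the boundary has gcd(14,69) + gcd(50,20) + gcd(9,24) + gcd(8,34) + gcd(20,8) + gcd(17,17) = 1+10+3+2+4+17 = 37.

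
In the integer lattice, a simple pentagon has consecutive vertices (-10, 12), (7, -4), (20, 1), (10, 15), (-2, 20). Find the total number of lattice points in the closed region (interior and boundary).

377

The shoelace formula gives twice the area as |[(-10)·(-4) − 7·12] + [7·1 − 20·(-4)] + [20·15 − 10·1] + [10·20 − (-2)·15] + [(-2)·12 − (-10)·20]| = 739, so the area is 739/2.
Summing gcd(|Δx|,|Δy|) over the edges gives the boundary count: gcd(17,16) + gcd(13,5) + gcd(10,14) + gcd(12,5) + gcd(8,8) = 1+1+2+1+8 = 13.
Pick's theorem gives I = A − B/2 + 1 = 739/2 − 13/2 + 1 = 364, so the closed region contains I + B = 364 + 13 = 377 lattice points.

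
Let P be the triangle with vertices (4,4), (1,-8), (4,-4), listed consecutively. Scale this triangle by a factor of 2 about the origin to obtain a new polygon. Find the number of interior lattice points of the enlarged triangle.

Using the shoelace formula, 2A = |[4·(-8) − 1·4] + [1·(-4) − 4·(-8)] + [4·4 − 4·(-4)]| = 24, so the area is 12.
The number of boundary lattice points is Σ gcd(|Δx|,|Δy|) = gcd(3,12) + gcd(3,4) + gcd(0,8) = 3+1+8 = 12.
Scaling by 2 multiplies the area by 2² = 4 (so the new area is 48) and multiplies the boundary lattice-point count by 2, giving 24.
By Pick's theorem, the interior count of the dilated polygon is 48 − 24/2 + 1 = 37.

37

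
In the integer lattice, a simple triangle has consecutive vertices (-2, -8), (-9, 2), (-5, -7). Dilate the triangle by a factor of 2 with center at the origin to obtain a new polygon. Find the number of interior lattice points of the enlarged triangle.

44

The shoelace formula gives twice the area as |((-2)·2 − (-9)·(-8)) + ((-9)·(-7) − (-5)·2) + ((-5)·(-8) − (-2)·(-7))| = 23, so the area is 11.5.
The number of boundary lattice points is Σ gcd(|Δx|,|Δy|) = gcd(7,10) + gcd(4,9) + gcd(3,1) = 1+1+1 = 3.
Scaling by 2 multiplies the area by 2² = 4 (so the new area is 46) and multiplies the boundary lattice-point count by 2, giving 6.
By Pick's theorem, the interior count of the dilated polygon is 46 − 6/2 + 1 = 44.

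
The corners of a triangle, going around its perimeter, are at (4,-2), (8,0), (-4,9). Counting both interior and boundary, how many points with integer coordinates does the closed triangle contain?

Using the shoelace formula, 2A = |[4·0 − 8·(-2)] + [8·9 − (-4)·0] + [(-4)·(-2) − 4·9]| = 60, so the area is 30.
Along each edge there are gcd(|Δx|,|Δy|)+1 lattice points, so counting each shared vertex once the boundary has gcd(4,2) + gcd(12,9) + gcd(8,11) = 2+3+1 = 6.
Pick's theorem gives I = A − B/2 + 1 = 30 − 6/2 + 1 = 28, so the closed region contains I + B = 28 + 6 = 34 lattice points.

34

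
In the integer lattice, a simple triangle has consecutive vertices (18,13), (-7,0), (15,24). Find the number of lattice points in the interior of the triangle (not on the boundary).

156

The shoelace formula gives twice the area as |[18·0 − (-7)·13] + [(-7)·24 − 15·0] + [15·13 − 18·24]| = 314, so the area is 157.
Summing gcd(|Δx|,|Δy|) over the edges gives the boundary count: gcd(25,13) + gcd(22,24) + gcd(3,11) = 1+2+1 = 4.
By Pick's theorem A = I + B/2 − 1, so I = 157 − 4/2 + 1 = 156.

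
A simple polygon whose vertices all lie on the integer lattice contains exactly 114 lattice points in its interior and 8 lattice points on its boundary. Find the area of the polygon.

By Pick's theorem, A = I + B/2 − 1 = 114 + 8/2 − 1 = 117.

117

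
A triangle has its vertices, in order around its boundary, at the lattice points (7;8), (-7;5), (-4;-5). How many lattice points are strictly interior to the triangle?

Using the shoelace formula, 2A = |(7·5 − (-7)·8) + ((-7)·(-5) − (-4)·5) + ((-4)·8 − 7·(-5))| = 149, so the area is 149/2.
Along each edge there are gcd(|Δx|,|Δy|)+1 lattice points, so counting each shared vertex once the boundary has gcd(14,3) + gcd(3,10) + gcd(11,13) = 1+1+1 = 3.
Pick's theorem gives I = A − B/2 + 1 = 149/2 − 3/2 + 1 = 74.

74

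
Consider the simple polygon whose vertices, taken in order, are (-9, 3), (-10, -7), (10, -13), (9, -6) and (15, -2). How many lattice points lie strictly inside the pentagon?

By the shoelace formula, twice the signed area is |[(-9)·(-7) − (-10)·3] + [(-10)·(-13) − 10·(-7)] + [10·(-6) − 9·(-13)] + [9·(-2) − 15·(-6)] + [15·3 − (-9)·(-2)]| = 449, so the area is 224.5.
Along each edge there are gcd(|Δx|,|Δy|)+1 lattice points, so counting each shared vertex once the boundary has gcd(1,10) + gcd(20,6) + gcd(1,7) + gcd(6,4) + gcd(24,5) = 1+2+1+2+1 = 7.
Pick's theorem gives I = A − B/2 + 1 = 224.5 − 7/2 + 1 = 222.

222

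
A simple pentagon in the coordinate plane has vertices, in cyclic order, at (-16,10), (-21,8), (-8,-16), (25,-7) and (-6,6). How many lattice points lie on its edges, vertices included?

Along each edge there are gcd(|Δx|,|Δy|)+1 lattice points, so counting each shared vertex once the boundary has gcd(5,2) + gcd(13,24) + gcd(33,9) + gcd(31,13) + gcd(10,4) = 1+1+3+1+2 = 8.

8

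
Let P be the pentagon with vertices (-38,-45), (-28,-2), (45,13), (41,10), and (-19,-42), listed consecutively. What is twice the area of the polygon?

3814

The shoelace formula gives twice the area as |((-38)·(-2) − (-28)·(-45)) + ((-28)·13 − 45·(-2)) + (45·10 − 41·13) + (41·(-42) − (-19)·10) + ((-19)·(-45) − (-38)·(-42))| = 3814, so the area is 1907.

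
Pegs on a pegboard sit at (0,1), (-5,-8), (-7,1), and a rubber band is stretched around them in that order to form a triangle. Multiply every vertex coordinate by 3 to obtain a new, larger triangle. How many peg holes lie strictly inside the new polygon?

Using the shoelace formula, 2A = |[0·(-8) − (-5)·1] + [(-5)·1 − (-7)·(-8)] + [(-7)·1 − 0·1]| = 63, so the area is 31.5.
Summing gcd(|Δx|,|Δy|) over the edges gives the boundary count: gcd(5,9) + gcd(2,9) + gcd(7,0) = 1+1+7 = 9.
Scaling by 3 multiplies the area by 3² = 9 (so the new area is 283.5) and multiplies the boundary lattice-point count by 3, giving 27.
By Pick's theorem, the interior count of the dilated polygon is 283.5 − 27/2 + 1 = 271.

271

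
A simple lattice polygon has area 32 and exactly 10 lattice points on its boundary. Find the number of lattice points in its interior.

From Pick's theorem, I = A − B/2 + 1 = 32 − 10/2 + 1 = 28.

28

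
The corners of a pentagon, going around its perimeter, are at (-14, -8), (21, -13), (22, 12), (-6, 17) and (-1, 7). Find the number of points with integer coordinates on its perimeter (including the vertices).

13

The number of boundary lattice points is Σ gcd(|Δx|,|Δy|) = gcd(35,5) + gcd(1,25) + gcd(28,5) + gcd(5,10) + gcd(13,15) = 5+1+1+5+1 = 13.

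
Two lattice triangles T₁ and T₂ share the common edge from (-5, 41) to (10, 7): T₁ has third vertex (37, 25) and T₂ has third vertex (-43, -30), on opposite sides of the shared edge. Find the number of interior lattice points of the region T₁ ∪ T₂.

The union is the simple quadrilateral with vertices (-5, 41), (37, 25), (10, 7), (-43, -30) in order.
The shoelace formula gives twice the area as |((-5)·25 − 37·41) + (37·7 − 10·25) + (10·(-30) − (-43)·7) + ((-43)·41 − (-5)·(-30))| = 3545, so the area is 3545/2.
Summing gcd(|Δx|,|Δy|) over the edges gives the boundary count: gcd(42,16) + gcd(27,18) + gcd(53,37) + gcd(38,71) = 2+9+1+1 = 13.
By Pick's theorem I = A − B/2 + 1 = 3545/2 − 13/2 + 1 = 1767.

1767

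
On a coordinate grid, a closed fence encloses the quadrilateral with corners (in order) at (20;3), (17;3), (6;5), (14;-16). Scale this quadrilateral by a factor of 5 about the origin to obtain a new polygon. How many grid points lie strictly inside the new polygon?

By the shoelace formula, twice the signed area is |[20·3 − 17·3] + [17·5 − 6·3] + [6·(-16) − 14·5] + [14·3 − 20·(-16)]| = 272, so the area is 136.
The number of boundary lattice points is Σ gcd(|Δx|,|Δy|) = gcd(3,0) + gcd(11,2) + gcd(8,21) + gcd(6,19) = 3+1+1+1 = 6.
Scaling by 5 multiplies the area by 5² = 25 (so the new area is 3400) and multiplies the boundary lattice-point count by 5, giving 30.
By Pick's theorem, the interior count of the dilated polygon is 3400 − 30/2 + 1 = 3386.

3386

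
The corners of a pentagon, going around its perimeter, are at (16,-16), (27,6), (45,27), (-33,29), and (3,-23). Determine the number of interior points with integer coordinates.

2078

The shoelace formula gives twice the area as |(16·6 − 27·(-16)) + (27·27 − 45·6) + (45·29 − (-33)·27) + ((-33)·(-23) − 3·29) + (3·(-16) − 16·(-23))| = 4175, so the area is 2087.5.
Along each edge there are gcd(|Δx|,|Δy|)+1 lattice points, so counting each shared vertex once the boundary has gcd(11,22) + gcd(18,21) + gcd(78,2) + gcd(36,52) + gcd(13,7) = 11+3+2+4+1 = 21.
Pick's theorem gives I = A − B/2 + 1 = 2087.5 − 21/2 + 1 = 2078.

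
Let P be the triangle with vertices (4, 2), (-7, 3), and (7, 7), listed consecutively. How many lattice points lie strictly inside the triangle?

By the shoelace formula, twice the signed area is |[4·3 − (-7)·2] + [(-7)·7 − 7·3] + [7·2 − 4·7]| = 58, so the area is 29.
The number of boundary lattice points is Σ gcd(|Δx|,|Δy|) = gcd(11,1) + gcd(14,4) + gcd(3,5) = 1+2+1 = 4.
By Pick's theorem A = I + B/2 − 1, so I = 29 − 4/2 + 1 = 28.

28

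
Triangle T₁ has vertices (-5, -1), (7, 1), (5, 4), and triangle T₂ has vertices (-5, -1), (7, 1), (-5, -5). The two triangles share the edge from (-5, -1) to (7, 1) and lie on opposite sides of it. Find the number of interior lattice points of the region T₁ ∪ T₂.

The union is the simple quadrilateral with vertices (-5, -1), (5, 4), (7, 1), (-5, -5) in order.
The shoelace formula gives twice the area as |[(-5)·4 − 5·(-1)] + [5·1 − 7·4] + [7·(-5) − (-5)·1] + [(-5)·(-1) − (-5)·(-5)]| = 88, so the area is 44.
Along each edge there are gcd(|Δx|,|Δy|)+1 lattice points, so counting each shared vertex once the boundary has gcd(10,5) + gcd(2,3) + gcd(12,6) + gcd(0,4) = 5+1+6+4 = 16.
By Pick's theorem I = A − B/2 + 1 = 44 − 16/2 + 1 = 37.

37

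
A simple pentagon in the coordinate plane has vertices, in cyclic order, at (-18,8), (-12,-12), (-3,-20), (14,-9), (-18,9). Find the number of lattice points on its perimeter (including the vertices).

The number of boundary lattice points is Σ gcd(|Δx|,|Δy|) = gcd(6,20) + gcd(9,8) + gcd(17,11) + gcd(32,18) + gcd(0,1) = 2+1+1+2+1 = 7.

7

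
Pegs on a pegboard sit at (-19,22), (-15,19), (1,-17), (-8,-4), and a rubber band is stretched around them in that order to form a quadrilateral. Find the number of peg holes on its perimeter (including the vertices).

Along each edge there are gcd(|Δx|,|Δy|)+1 lattice points, so counting each shared vertex once the boundary has gcd(4,3) + gcd(16,36) + gcd(9,13) + gcd(11,26) = 1+4+1+1 = 7.

7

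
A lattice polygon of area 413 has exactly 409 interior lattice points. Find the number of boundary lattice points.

10

Pick's theorem gives A = I + B/2 − 1, so B = 2(A − I + 1) = 2(413 − 409 + 1) = 10.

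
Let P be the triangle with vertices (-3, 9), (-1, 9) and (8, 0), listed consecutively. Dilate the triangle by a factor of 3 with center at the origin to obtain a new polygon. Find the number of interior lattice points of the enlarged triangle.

The shoelace formula gives twice the area as |((-3)·9 − (-1)·9) + ((-1)·0 − 8·9) + (8·9 − (-3)·0)| = 18, so the area is 9.
Summing gcd(|Δx|,|Δy|) over the edges gives the boundary count: gcd(2,0) + gcd(9,9) + gcd(11,9) = 2+9+1 = 12.
Scaling by 3 multiplies the area by 3² = 9 (so the new area is 81) and multiplies the boundary lattice-point count by 3, giving 36.
By Pick's theorem, the interior count of the dilated polygon is 81 − 36/2 + 1 = 64.

64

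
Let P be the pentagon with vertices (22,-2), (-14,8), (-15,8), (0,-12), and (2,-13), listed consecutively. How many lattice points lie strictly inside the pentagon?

317

By the shoelace formula, twice the signed area is |[22·8 − (-14)·(-2)] + [(-14)·8 − (-15)·8] + [(-15)·(-12) − 0·8] + [0·(-13) − 2·(-12)] + [2·(-2) − 22·(-13)]| = 642, so the area is 321.
Summing gcd(|Δx|,|Δy|) over the edges gives the boundary count: gcd(36,10) + gcd(1,0) + gcd(15,20) + gcd(2,1) + gcd(20,11) = 2+1+5+1+1 = 10.
By Pick's theorem A = I + B/2 − 1, so I = 321 − 10/2 + 1 = 317.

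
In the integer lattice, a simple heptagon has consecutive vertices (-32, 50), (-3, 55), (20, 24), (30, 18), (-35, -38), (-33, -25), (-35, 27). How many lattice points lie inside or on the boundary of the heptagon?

3347

Using the shoelace formula, 2A = |((-32)·55 − (-3)·50) + ((-3)·24 − 20·55) + (20·18 − 30·24) + (30·(-38) − (-35)·18) + ((-35)·(-25) − (-33)·(-38)) + ((-33)·27 − (-35)·(-25)) + ((-35)·50 − (-32)·27)| = 6683, so the area is 3341.5.
Summing gcd(|Δx|,|Δy|) over the edges gives the boundary count: gcd(29,5) + gcd(23,31) + gcd(10,6) + gcd(65,56) + gcd(2,13) + gcd(2,52) + gcd(3,23) = 1+1+2+1+1+2+1 = 9.
Pick's theorem gives I = A − B/2 + 1 = 3341.5 − 9/2 + 1 = 3338, so the closed region contains I + B = 3338 + 9 = 3347 lattice points.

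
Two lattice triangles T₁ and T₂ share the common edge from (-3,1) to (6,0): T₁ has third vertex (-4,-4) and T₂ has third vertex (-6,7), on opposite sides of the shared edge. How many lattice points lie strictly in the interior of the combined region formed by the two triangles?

The union is the simple quadrilateral with vertices (-3,1), (-4,-4), (6,0), (-6,7) in order.
The shoelace formula gives twice the area as |[(-3)·(-4) − (-4)·1] + [(-4)·0 − 6·(-4)] + [6·7 − (-6)·0] + [(-6)·1 − (-3)·7]| = 97, so the area is 97/2.
Along each edge there are gcd(|Δx|,|Δy|)+1 lattice points, so counting each shared vertex once the boundary has gcd(1,5) + gcd(10,4) + gcd(12,7) + gcd(3,6) = 1+2+1+3 = 7.
By Pick's theorem I = A − B/2 + 1 = 97/2 − 7/2 + 1 = 46.

46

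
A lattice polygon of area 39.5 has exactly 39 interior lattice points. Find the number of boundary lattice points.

Pick's theorem gives A = I + B/2 − 1, so B = 2(A − I + 1) = 2(39.5 − 39 + 1) = 3.

3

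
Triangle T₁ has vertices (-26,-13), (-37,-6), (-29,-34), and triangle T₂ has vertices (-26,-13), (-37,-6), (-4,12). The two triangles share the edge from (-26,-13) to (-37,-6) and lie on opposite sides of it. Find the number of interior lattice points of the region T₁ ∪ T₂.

The union is the simple quadrilateral with vertices (-26,-13), (-29,-34), (-37,-6), (-4,12) in order.
Using the shoelace formula, 2A = |[(-26)·(-34) − (-29)·(-13)] + [(-29)·(-6) − (-37)·(-34)] + [(-37)·12 − (-4)·(-6)] + [(-4)·(-13) − (-26)·12]| = 681, so the area is 340.5.
Summing gcd(|Δx|,|Δy|) over the edges gives the boundary count: gcd(3,21) + gcd(8,28) + gcd(33,18) + gcd(22,25) = 3+4+3+1 = 11.
By Pick's theorem I = A − B/2 + 1 = 340.5 − 11/2 + 1 = 336.

336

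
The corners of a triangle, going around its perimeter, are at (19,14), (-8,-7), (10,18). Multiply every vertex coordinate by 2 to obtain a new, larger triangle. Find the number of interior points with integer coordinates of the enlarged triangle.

Using the shoelace formula, 2A = |(19·(-7) − (-8)·14) + ((-8)·18 − 10·(-7)) + (10·14 − 19·18)| = 297, so the area is 297/2.
Summing gcd(|Δx|,|Δy|) over the edges gives the boundary count: gcd(27,21) + gcd(18,25) + gcd(9,4) = 3+1+1 = 5.
Scaling by 2 multiplies the area by 2² = 4 (so the new area is 594) and multiplies the boundary lattice-point count by 2, giving 10.
By Pick's theorem, the interior count of the dilated polygon is 594 − 10/2 + 1 = 590.

590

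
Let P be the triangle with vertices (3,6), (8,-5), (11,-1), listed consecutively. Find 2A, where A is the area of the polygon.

Using the shoelace formula, 2A = |(3·(-5) − 8·6) + (8·(-1) − 11·(-5)) + (11·6 − 3·(-1))| = 53, so the area is 53/2.

53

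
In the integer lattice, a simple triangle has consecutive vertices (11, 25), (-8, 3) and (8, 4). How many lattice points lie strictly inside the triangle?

165

By the shoelace formula, twice the signed area is |(11·3 − (-8)·25) + ((-8)·4 − 8·3) + (8·25 − 11·4)| = 333, so the area is 166.5.
Summing gcd(|Δx|,|Δy|) over the edges gives the boundary count: gcd(19,22) + gcd(16,1) + gcd(3,21) = 1+1+3 = 5.
By Pick's theorem A = I + B/2 − 1, so I = 166.5 − 5/2 + 1 = 165.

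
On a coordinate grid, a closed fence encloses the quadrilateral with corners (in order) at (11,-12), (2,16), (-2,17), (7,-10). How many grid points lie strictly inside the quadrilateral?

Using the shoelace formula, 2A = |(11·16 − 2·(-12)) + (2·17 − (-2)·16) + ((-2)·(-10) − 7·17) + (7·(-12) − 11·(-10))| = 193, so the area is 96.5.
Along each edge there are gcd(|Δx|,|Δy|)+1 lattice points, so counting each shared vertex once the boundary has gcd(9,28) + gcd(4,1) + gcd(9,27) + gcd(4,2) = 1+1+9+2 = 13.
Pick's theorem gives I = A − B/2 + 1 = 96.5 − 13/2 + 1 = 91.

91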